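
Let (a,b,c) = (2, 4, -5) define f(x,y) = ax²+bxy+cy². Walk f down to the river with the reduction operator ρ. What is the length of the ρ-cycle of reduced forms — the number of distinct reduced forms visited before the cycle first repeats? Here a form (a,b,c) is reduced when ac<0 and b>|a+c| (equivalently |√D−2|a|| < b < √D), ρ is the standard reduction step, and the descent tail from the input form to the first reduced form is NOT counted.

D = 56, ⌊√D⌋ = 7
river: ρ → (-5,6,1)
river: ρ → (1,6,-5)
river: ρ → (-5,4,2)
river: ρ → (2,4,-5)
ρ-cycle length = 4 (tail of 0 descent steps not counted)

4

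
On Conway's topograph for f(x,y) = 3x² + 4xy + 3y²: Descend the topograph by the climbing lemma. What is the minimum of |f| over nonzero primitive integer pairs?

translate: b→-2 (≡4 mod 6), so (3,4,3)→(3,-2,2)
flip: (3,-2,2)→(2,2,3)
reduced (well bottom): (2,2,3) with a≤c, −a<b≤a
well minimum = a = 2

2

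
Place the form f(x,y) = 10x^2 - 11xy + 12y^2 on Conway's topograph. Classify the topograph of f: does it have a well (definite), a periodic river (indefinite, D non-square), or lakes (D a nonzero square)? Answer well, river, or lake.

D = b²−4ac = (-11)² − 4·10·12 = -359
D < 0 ⇒ definite ⇒ every region one sign ⇒ single well

well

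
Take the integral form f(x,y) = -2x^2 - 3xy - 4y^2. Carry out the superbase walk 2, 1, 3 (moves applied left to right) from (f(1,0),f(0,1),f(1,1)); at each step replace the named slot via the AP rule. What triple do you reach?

start (-2,-4,-9) = (f(1,0),f(0,1),f(1,1))
replace slot 2: 2·((-2)+(-9)) − (-4) = -18 → (-2,-18,-9)
replace slot 1: 2·((-18)+(-9)) − (-2) = -52 → (-52,-18,-9)
replace slot 3: 2·((-52)+(-18)) − (-9) = -131 → (-52,-18,-131)

-52,-18,-131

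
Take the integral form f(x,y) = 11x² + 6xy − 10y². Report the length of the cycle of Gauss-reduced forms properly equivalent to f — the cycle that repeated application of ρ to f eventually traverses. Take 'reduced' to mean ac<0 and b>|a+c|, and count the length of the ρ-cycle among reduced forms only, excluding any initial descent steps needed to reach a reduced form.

D = 476, ⌊√D⌋ = 21
river: ρ → (-10,14,7)
river: ρ → (7,14,-10)
river: ρ → (-10,6,11)
river: ρ → (11,16,-5)
river: ρ → (-5,14,14)
river: ρ → (14,14,-5)
river: ρ → (-5,16,11)
river: ρ → (11,6,-10)
ρ-cycle length = 8 (tail of 0 descent steps not counted)

8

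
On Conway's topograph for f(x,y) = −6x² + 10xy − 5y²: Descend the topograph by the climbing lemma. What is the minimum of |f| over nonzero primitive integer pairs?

translate: b→2 (≡-10 mod 12), so (6,-10,5)→(6,2,1)
flip: (6,2,1)→(1,-2,6)
translate: b→0 (≡-2 mod 2), so (1,-2,6)→(1,0,5)
reduced (well bottom): (1,0,5) with a≤c, −a<b≤a
well minimum |f| = |-1| = 1 (negative-definite)

1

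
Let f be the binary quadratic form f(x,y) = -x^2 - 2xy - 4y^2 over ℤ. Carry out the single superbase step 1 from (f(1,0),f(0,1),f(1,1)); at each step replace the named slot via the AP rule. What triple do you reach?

start (-1,-4,-7) = (f(1,0),f(0,1),f(1,1))
replace slot 1: 2·((-4)+(-7)) − (-1) = -21 → (-21,-4,-7)

-21,-4,-7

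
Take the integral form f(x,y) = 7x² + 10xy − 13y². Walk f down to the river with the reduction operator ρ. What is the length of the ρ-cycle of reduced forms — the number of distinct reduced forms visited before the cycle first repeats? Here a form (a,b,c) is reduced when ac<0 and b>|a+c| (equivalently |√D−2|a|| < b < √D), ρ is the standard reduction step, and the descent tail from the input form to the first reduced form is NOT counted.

D = 464, ⌊√D⌋ = 21
river: ρ → (-13,16,4)
river: ρ → (4,16,-13)
river: ρ → (-13,10,7)
river: ρ → (7,18,-5)
river: ρ → (-5,12,16)
river: ρ → (16,20,-1)
river: ρ → (-1,20,16)
river: ρ → (16,12,-5)
river: ρ → (-5,18,7)
river: ρ → (7,10,-13)
ρ-cycle length = 10 (tail of 0 descent steps not counted)

10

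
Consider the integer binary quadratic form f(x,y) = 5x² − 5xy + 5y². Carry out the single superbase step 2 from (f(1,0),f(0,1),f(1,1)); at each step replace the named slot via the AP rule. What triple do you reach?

start (5,5,5) = (f(1,0),f(0,1),f(1,1))
replace slot 2: 2·(5+5) − 5 = 15 → (5,15,5)

5,15,5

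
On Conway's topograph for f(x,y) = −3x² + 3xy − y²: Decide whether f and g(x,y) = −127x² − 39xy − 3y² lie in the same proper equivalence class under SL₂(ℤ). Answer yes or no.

D₁ = -3, D₂ = -3
f is negative-definite; reduce −f:
−f: translate: b→3 (≡-3 mod 6), so (3,-3,1)→(3,3,1)
−f: flip: (3,3,1)→(1,-3,3)
−f: translate: b→1 (≡-3 mod 2), so (1,-3,3)→(1,1,1)
−f: reduced (well bottom): (1,1,1) with a≤c, −a<b≤a
flip sign back: reduced form of f is (-1,-1,-1)
g is negative-definite; reduce −g:
−g: flip: (127,39,3)→(3,-39,127)
−g: translate: b→3 (≡-39 mod 6), so (3,-39,127)→(3,3,1)
−g: flip: (3,3,1)→(1,-3,3)
−g: translate: b→1 (≡-3 mod 2), so (1,-3,3)→(1,1,1)
−g: reduced (well bottom): (1,1,1) with a≤c, −a<b≤a
flip sign back: reduced form of g is (-1,-1,-1)
reduced forms (-1, -1, -1) vs (-1, -1, -1) ⇒ equivalent

yes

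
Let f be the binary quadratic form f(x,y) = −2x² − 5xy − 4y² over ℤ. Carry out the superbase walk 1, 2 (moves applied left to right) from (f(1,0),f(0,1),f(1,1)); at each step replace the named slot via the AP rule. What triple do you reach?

start (-2,-4,-11) = (f(1,0),f(0,1),f(1,1))
replace slot 1: 2·((-4)+(-11)) − (-2) = -28 → (-28,-4,-11)
replace slot 2: 2·((-28)+(-11)) − (-4) = -74 → (-28,-74,-11)

-28,-74,-11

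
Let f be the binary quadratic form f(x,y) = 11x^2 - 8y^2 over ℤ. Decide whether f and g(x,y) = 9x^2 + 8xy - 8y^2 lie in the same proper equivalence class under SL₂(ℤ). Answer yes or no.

D₁ = 352, D₂ = 352
river cycle of f (length 6): (-8, 16, 3), (3, 14, -13), (-13, 12, 4), (4, 12, -13), (-13, 14, 3), (3, 16, -8)
river cycle of g (length 6): (-8, 8, 9), (9, 10, -7), (-7, 18, 1), (1, 18, -7), (-7, 10, 9), (9, 8, -8)
cycles differ ⇒ inequivalent

no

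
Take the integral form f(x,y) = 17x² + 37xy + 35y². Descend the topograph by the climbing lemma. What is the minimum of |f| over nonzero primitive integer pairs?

translate: b→3 (≡37 mod 34), so (17,37,35)→(17,3,15)
flip: (17,3,15)→(15,-3,17)
reduced (well bottom): (15,-3,17) with a≤c, −a<b≤a
well minimum = a = 15

15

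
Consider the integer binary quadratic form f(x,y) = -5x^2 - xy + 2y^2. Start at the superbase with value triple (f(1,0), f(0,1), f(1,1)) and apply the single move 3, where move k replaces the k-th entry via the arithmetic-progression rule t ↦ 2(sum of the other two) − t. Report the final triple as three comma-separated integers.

start (-5,2,-4) = (f(1,0),f(0,1),f(1,1))
replace slot 3: 2·((-5)+2) − (-4) = -2 → (-5,2,-2)

-5,2,-2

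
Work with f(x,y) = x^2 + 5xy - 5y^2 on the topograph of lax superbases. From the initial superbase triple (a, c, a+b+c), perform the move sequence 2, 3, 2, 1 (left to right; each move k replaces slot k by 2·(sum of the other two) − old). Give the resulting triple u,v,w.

start (1,-5,1) = (f(1,0),f(0,1),f(1,1))
replace slot 2: 2·(1+1) − (-5) = 9 → (1,9,1)
replace slot 3: 2·(1+9) − 1 = 19 → (1,9,19)
replace slot 2: 2·(1+19) − 9 = 31 → (1,31,19)
replace slot 1: 2·(31+19) − 1 = 99 → (99,31,19)

99,31,19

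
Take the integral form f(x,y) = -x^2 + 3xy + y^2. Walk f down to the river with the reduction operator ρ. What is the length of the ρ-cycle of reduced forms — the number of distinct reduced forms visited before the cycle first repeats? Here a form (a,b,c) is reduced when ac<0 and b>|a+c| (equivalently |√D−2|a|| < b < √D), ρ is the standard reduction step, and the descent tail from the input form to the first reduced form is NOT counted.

D = 13, ⌊√D⌋ = 3
river: ρ → (1,3,-1)
river: ρ → (-1,3,1)
ρ-cycle length = 2 (tail of 0 descent steps not counted)

2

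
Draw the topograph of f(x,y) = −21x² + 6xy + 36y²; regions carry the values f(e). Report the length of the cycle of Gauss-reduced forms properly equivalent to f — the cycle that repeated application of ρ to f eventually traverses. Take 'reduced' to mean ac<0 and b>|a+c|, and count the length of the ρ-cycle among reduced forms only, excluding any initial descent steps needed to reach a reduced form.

D = 3060, ⌊√D⌋ = 55
descent: ρ → (36,-6,-21)
descent: ρ → (-21,48,9)  [lands on river]
river: ρ → (9,42,-36)
river: ρ → (-36,30,15)
river: ρ → (15,30,-36)
river: ρ → (-36,42,9)
river: ρ → (9,48,-21)
river: ρ → (-21,36,21)
river: ρ → (21,48,-9)
river: ρ → (-9,42,36)
river: ρ → (36,30,-15)
river: ρ → (-15,30,36)
river: ρ → (36,42,-9)
river: ρ → (-9,48,21)
river: ρ → (21,36,-21)
ρ-cycle length = 14 (tail of 2 descent steps not counted)

14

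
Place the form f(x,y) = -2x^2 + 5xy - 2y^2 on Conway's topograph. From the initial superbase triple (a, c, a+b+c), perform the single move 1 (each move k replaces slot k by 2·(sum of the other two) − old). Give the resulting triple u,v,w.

start (-2,-2,1) = (f(1,0),f(0,1),f(1,1))
replace slot 1: 2·((-2)+1) − (-2) = 0 → (0,-2,1)

0,-2,1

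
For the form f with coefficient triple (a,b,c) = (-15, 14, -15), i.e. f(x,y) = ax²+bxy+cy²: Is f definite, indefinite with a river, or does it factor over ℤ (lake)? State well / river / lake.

D = b²−4ac = 14² − 4·(-15)·(-15) = -704
D < 0 ⇒ definite ⇒ every region one sign ⇒ single well

well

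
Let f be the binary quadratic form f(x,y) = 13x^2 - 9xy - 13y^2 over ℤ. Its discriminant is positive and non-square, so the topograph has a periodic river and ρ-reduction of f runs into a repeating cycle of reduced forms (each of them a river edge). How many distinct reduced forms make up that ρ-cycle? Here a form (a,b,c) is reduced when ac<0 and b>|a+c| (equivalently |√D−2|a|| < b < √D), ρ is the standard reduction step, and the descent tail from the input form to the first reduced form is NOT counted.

D = 757, ⌊√D⌋ = 27
descent: ρ → (-13,9,13)  [lands on river]
river: ρ → (13,17,-9)
river: ρ → (-9,19,11)
river: ρ → (11,25,-3)
river: ρ → (-3,23,19)
river: ρ → (19,15,-7)
river: ρ → (-7,27,1)
river: ρ → (1,27,-7)
river: ρ → (-7,15,19)
river: ρ → (19,23,-3)
river: ρ → (-3,25,11)
river: ρ → (11,19,-9)
river: ρ → (-9,17,13)
river: ρ → (13,9,-13)
river: ρ → (-13,17,9)
river: ρ → (9,19,-11)
river: ρ → (-11,25,3)
river: ρ → (3,23,-19)
river: ρ → (-19,15,7)
river: ρ → (7,27,-1)
river: ρ → (-1,27,7)
river: ρ → (7,15,-19)
river: ρ → (-19,23,3)
river: ρ → (3,25,-11)
river: ρ → (-11,19,9)
river: ρ → (9,17,-13)
ρ-cycle length = 26 (tail of 1 descent step not counted)

26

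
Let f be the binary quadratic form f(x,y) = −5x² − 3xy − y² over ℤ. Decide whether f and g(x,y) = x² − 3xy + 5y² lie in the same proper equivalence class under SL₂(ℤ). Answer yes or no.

D₁ = -11, D₂ = -11
f is negative-definite; reduce −f:
−f: flip: (5,3,1)→(1,-3,5)
−f: translate: b→1 (≡-3 mod 2), so (1,-3,5)→(1,1,3)
−f: reduced (well bottom): (1,1,3) with a≤c, −a<b≤a
flip sign back: reduced form of f is (-1,-1,-3)
g: translate: b→1 (≡-3 mod 2), so (1,-3,5)→(1,1,3)
g: reduced (well bottom): (1,1,3) with a≤c, −a<b≤a
reduced forms (-1, -1, -3) vs (1, 1, 3) ⇒ inequivalent

no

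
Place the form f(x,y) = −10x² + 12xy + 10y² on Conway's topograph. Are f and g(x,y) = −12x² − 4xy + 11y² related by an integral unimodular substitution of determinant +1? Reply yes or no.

D₁ = 544, D₂ = 544
river cycle of f (length 6): (10, 8, -12), (-12, 16, 6), (6, 20, -6), (-6, 16, 12), (12, 8, -10), (-10, 12, 10)
river cycle of g (length 4): (11, 4, -12), (-12, 20, 3), (3, 22, -5), (-5, 18, 11)
cycles differ ⇒ inequivalent

no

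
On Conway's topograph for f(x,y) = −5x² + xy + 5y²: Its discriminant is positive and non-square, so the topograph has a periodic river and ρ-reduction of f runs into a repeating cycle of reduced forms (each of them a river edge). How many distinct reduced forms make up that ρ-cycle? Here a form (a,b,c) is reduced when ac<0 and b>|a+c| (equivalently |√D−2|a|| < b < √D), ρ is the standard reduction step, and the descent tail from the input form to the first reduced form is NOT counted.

D = 101, ⌊√D⌋ = 10
river: ρ → (5,9,-1)
river: ρ → (-1,9,5)
river: ρ → (5,1,-5)
river: ρ → (-5,9,1)
river: ρ → (1,9,-5)
river: ρ → (-5,1,5)
ρ-cycle length = 6 (tail of 0 descent steps not counted)

6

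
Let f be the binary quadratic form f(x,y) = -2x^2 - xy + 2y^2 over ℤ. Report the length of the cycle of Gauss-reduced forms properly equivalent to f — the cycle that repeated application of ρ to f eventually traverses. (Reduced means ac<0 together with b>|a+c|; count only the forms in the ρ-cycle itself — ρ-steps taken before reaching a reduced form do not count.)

D = 17, ⌊√D⌋ = 4
descent: ρ → (2,1,-2)  [lands on river]
river: ρ → (-2,3,1)
river: ρ → (1,3,-2)
river: ρ → (-2,1,2)
river: ρ → (2,3,-1)
river: ρ → (-1,3,2)
ρ-cycle length = 6 (tail of 1 descent step not counted)

6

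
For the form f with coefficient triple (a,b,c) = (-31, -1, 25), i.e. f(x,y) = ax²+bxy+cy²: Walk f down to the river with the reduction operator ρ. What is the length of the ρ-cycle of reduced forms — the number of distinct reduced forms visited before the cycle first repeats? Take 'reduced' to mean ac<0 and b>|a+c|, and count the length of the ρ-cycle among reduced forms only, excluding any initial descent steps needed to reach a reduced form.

D = 3101, ⌊√D⌋ = 55
descent: ρ → (25,51,-5)  [lands on river]
river: ρ → (-5,49,35)
river: ρ → (35,21,-19)
river: ρ → (-19,55,1)
river: ρ → (1,55,-19)
river: ρ → (-19,21,35)
river: ρ → (35,49,-5)
river: ρ → (-5,51,25)
river: ρ → (25,49,-7)
river: ρ → (-7,49,25)
ρ-cycle length = 10 (tail of 1 descent step not counted)

10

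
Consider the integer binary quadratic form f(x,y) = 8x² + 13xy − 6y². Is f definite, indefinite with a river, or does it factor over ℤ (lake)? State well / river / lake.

D = b²−4ac = 13² − 4·8·(-6) = 361
D = 19² is a perfect square ⇒ form factors over ℤ ⇒ lakes

lake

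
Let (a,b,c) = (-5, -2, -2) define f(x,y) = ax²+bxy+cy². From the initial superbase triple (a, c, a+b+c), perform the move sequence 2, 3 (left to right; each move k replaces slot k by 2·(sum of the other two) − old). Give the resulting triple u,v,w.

start (-5,-2,-9) = (f(1,0),f(0,1),f(1,1))
replace slot 2: 2·((-5)+(-9)) − (-2) = -26 → (-5,-26,-9)
replace slot 3: 2·((-5)+(-26)) − (-9) = -53 → (-5,-26,-53)

-5,-26,-53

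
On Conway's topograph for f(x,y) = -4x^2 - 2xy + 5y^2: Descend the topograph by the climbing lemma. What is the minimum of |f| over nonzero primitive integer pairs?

descent: ρ → (5,2,-4)  [lands on river]
river: ρ → (-4,6,3)
river: ρ → (3,6,-4)
river: ρ → (-4,2,5)
river: ρ → (5,8,-1)
river: ρ → (-1,8,5)
closes: descent 1, river 6
min |a| on river = 1

1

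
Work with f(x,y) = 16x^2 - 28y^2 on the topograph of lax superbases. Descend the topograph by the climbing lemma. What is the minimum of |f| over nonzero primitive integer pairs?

descent: ρ → (-28,0,16)
descent: ρ → (16,32,-12)  [lands on river]
river: ρ → (-12,40,4)
river: ρ → (4,40,-12)
river: ρ → (-12,32,16)
closes: descent 2, river 4
min |a| on river = 4

4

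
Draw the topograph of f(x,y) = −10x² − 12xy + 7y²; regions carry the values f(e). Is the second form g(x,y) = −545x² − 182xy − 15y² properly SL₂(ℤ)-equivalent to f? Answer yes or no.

D₁ = 424, D₂ = 424
river cycle of f (length 18): (7, 12, -10), (-10, 8, 9), (9, 10, -9), (-9, 8, 10), (10, 12, -7), (-7, 16, 6), (6, 20, -1), (-1, 20, 6), (6, 16, -7), (-7, 12, 10), … (8 more)
river cycle of g (length 18): (7, 12, -10), (-10, 8, 9), (9, 10, -9), (-9, 8, 10), (10, 12, -7), (-7, 16, 6), (6, 20, -1), (-1, 20, 6), (6, 16, -7), (-7, 12, 10), … (8 more)
cycles coincide ⇒ equivalent

yes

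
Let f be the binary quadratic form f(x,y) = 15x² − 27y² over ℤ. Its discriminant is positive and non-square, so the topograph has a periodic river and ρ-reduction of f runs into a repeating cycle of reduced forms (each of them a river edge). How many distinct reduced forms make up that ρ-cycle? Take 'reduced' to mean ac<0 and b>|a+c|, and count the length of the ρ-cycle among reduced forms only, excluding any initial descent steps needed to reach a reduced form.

D = 1620, ⌊√D⌋ = 40
descent: ρ → (-27,0,15)
descent: ρ → (15,30,-12)  [lands on river]
river: ρ → (-12,18,27)
river: ρ → (27,36,-3)
river: ρ → (-3,36,27)
river: ρ → (27,18,-12)
river: ρ → (-12,30,15)
ρ-cycle length = 6 (tail of 2 descent steps not counted)

6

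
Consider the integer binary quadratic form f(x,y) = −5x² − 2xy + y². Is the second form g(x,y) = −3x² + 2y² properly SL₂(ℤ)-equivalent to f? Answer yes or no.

D₁ = 24, D₂ = 24
river cycle of f (length 2): (1, 4, -2), (-2, 4, 1)
river cycle of g (length 2): (2, 4, -1), (-1, 4, 2)
cycles differ ⇒ inequivalent

no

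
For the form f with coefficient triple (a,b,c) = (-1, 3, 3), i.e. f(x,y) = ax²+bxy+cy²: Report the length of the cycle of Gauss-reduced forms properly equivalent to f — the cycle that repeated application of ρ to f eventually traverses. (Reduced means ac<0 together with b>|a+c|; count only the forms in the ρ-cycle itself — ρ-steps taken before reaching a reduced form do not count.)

D = 21, ⌊√D⌋ = 4
river: ρ → (3,3,-1)
river: ρ → (-1,3,3)
ρ-cycle length = 2 (tail of 0 descent steps not counted)

2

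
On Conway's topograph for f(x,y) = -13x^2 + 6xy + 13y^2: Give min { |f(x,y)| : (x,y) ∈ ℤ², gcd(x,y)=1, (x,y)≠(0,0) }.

river: ρ → (13,20,-6)
river: ρ → (-6,16,19)
river: ρ → (19,22,-3)
river: ρ → (-3,26,3)
river: ρ → (3,22,-19)
river: ρ → (-19,16,6)
river: ρ → (6,20,-13)
river: ρ → (-13,6,13)
closes: descent 0, river 8
min |a| on river = 3

3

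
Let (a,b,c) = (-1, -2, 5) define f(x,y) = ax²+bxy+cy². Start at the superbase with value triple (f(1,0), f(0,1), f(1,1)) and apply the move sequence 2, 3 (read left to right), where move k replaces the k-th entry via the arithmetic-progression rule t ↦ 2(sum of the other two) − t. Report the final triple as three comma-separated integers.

start (-1,5,2) = (f(1,0),f(0,1),f(1,1))
replace slot 2: 2·((-1)+2) − 5 = -3 → (-1,-3,2)
replace slot 3: 2·((-1)+(-3)) − 2 = -10 → (-1,-3,-10)

-1,-3,-10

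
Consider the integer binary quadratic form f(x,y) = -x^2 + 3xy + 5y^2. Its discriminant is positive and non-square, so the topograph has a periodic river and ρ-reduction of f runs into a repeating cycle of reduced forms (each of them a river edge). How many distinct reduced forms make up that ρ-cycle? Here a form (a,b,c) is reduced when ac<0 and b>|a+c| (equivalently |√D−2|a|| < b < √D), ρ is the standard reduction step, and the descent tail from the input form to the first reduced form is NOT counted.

D = 29, ⌊√D⌋ = 5
descent: ρ → (5,-3,-1)
descent: ρ → (-1,5,1)  [lands on river]
river: ρ → (1,5,-1)
ρ-cycle length = 2 (tail of 2 descent steps not counted)

2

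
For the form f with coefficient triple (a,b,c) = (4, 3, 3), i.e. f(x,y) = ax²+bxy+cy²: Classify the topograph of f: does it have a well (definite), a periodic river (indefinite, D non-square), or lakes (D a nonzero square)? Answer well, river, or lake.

D = b²−4ac = 3² − 4·4·3 = -39
D < 0 ⇒ definite ⇒ every region one sign ⇒ single well

well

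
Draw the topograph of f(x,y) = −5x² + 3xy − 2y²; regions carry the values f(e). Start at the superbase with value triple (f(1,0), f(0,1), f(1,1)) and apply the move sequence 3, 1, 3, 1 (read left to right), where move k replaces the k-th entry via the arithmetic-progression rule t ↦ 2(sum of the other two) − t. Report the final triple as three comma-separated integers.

start (-5,-2,-4) = (f(1,0),f(0,1),f(1,1))
replace slot 3: 2·((-5)+(-2)) − (-4) = -10 → (-5,-2,-10)
replace slot 1: 2·((-2)+(-10)) − (-5) = -19 → (-19,-2,-10)
replace slot 3: 2·((-19)+(-2)) − (-10) = -32 → (-19,-2,-32)
replace slot 1: 2·((-2)+(-32)) − (-19) = -49 → (-49,-2,-32)

-49,-2,-32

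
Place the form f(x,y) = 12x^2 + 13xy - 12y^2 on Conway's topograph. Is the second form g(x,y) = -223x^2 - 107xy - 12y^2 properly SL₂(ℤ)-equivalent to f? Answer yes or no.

D₁ = 745, D₂ = 745
river cycle of f (length 18): (-12, 11, 13), (13, 15, -10), (-10, 25, 3), (3, 23, -18), (-18, 13, 8), (8, 19, -12), (-12, 5, 15), (15, 25, -2), (-2, 27, 2), (2, 25, -15), … (8 more)
river cycle of g (length 18): (-12, 11, 13), (13, 15, -10), (-10, 25, 3), (3, 23, -18), (-18, 13, 8), (8, 19, -12), (-12, 5, 15), (15, 25, -2), (-2, 27, 2), (2, 25, -15), … (8 more)
cycles coincide ⇒ equivalent

yes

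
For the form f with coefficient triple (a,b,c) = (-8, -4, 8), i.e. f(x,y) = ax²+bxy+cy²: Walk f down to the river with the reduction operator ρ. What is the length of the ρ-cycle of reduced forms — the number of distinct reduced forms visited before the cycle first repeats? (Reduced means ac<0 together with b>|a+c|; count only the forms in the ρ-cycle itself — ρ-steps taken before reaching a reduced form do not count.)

D = 272, ⌊√D⌋ = 16
descent: ρ → (8,4,-8)  [lands on river]
river: ρ → (-8,12,4)
river: ρ → (4,12,-8)
river: ρ → (-8,4,8)
river: ρ → (8,12,-4)
river: ρ → (-4,12,8)
ρ-cycle length = 6 (tail of 1 descent step not counted)

6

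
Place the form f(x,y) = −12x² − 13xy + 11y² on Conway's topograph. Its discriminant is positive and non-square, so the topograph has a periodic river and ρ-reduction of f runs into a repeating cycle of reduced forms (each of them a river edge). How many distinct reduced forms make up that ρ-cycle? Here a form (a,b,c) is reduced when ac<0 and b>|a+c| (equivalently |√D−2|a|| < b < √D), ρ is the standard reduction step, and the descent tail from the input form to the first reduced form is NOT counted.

D = 697, ⌊√D⌋ = 26
descent: ρ → (11,13,-12)  [lands on river]
river: ρ → (-12,11,12)
river: ρ → (12,13,-11)
river: ρ → (-11,9,14)
river: ρ → (14,19,-6)
river: ρ → (-6,17,17)
river: ρ → (17,17,-6)
river: ρ → (-6,19,14)
river: ρ → (14,9,-11)
river: ρ → (-11,13,12)
river: ρ → (12,11,-12)
river: ρ → (-12,13,11)
river: ρ → (11,9,-14)
river: ρ → (-14,19,6)
river: ρ → (6,17,-17)
river: ρ → (-17,17,6)
river: ρ → (6,19,-14)
river: ρ → (-14,9,11)
ρ-cycle length = 18 (tail of 1 descent step not counted)

18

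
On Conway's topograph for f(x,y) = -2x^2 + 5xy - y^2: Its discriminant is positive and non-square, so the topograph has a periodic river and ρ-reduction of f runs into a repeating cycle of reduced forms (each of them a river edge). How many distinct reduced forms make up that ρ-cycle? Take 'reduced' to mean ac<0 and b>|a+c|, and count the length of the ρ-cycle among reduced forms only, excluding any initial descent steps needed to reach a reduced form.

D = 17, ⌊√D⌋ = 4
descent: ρ → (-1,3,2)  [lands on river]
river: ρ → (2,1,-2)
river: ρ → (-2,3,1)
river: ρ → (1,3,-2)
river: ρ → (-2,1,2)
river: ρ → (2,3,-1)
ρ-cycle length = 6 (tail of 1 descent step not counted)

6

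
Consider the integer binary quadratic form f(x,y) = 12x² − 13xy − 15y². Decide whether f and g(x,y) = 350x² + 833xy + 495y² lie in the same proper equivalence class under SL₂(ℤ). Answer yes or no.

D₁ = 889, D₂ = 889
river cycle of f (length 42): (-15, 13, 12), (12, 11, -16), (-16, 21, 7), (7, 21, -16), (-16, 11, 12), (12, 13, -15), (-15, 17, 10), (10, 23, -9), (-9, 13, 20), (20, 27, -2), … (32 more)
river cycle of g (length 42): (12, 11, -16), (-16, 21, 7), (7, 21, -16), (-16, 11, 12), (12, 13, -15), (-15, 17, 10), (10, 23, -9), (-9, 13, 20), (20, 27, -2), (-2, 29, 6), … (32 more)
cycles coincide ⇒ equivalent

yes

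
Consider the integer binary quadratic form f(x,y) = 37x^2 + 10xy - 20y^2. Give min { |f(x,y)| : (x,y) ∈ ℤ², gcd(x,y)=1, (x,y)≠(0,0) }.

descent: ρ → (-20,30,27)  [lands on river]
river: ρ → (27,24,-23)
river: ρ → (-23,22,28)
river: ρ → (28,34,-17)
river: ρ → (-17,34,28)
river: ρ → (28,22,-23)
river: ρ → (-23,24,27)
river: ρ → (27,30,-20)
river: ρ → (-20,50,7)
river: ρ → (7,48,-27)
river: ρ → (-27,6,28)
river: ρ → (28,50,-5)
river: ρ → (-5,50,28)
river: ρ → (28,6,-27)
river: ρ → (-27,48,7)
river: ρ → (7,50,-20)
closes: descent 1, river 16
min |a| on river = 5

5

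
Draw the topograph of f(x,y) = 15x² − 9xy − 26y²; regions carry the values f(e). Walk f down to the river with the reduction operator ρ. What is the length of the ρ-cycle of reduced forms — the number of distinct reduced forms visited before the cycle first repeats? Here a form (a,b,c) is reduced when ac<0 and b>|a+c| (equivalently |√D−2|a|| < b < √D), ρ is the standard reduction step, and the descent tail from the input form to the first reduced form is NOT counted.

D = 1641, ⌊√D⌋ = 40
descent: ρ → (-26,9,15)
descent: ρ → (15,21,-20)  [lands on river]
river: ρ → (-20,19,16)
river: ρ → (16,13,-23)
river: ρ → (-23,33,6)
river: ρ → (6,39,-5)
river: ρ → (-5,31,34)
river: ρ → (34,37,-2)
river: ρ → (-2,39,15)
ρ-cycle length = 8 (tail of 2 descent steps not counted)

8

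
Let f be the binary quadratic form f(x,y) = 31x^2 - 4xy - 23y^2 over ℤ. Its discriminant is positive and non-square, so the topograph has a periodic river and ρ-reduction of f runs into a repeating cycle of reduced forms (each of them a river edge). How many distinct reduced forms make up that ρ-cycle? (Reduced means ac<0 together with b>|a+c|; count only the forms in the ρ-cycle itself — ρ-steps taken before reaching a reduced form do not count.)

D = 2868, ⌊√D⌋ = 53
descent: ρ → (-23,50,4)  [lands on river]
river: ρ → (4,46,-47)
river: ρ → (-47,48,3)
river: ρ → (3,48,-47)
river: ρ → (-47,46,4)
river: ρ → (4,50,-23)
river: ρ → (-23,42,12)
river: ρ → (12,30,-41)
river: ρ → (-41,52,1)
river: ρ → (1,52,-41)
river: ρ → (-41,30,12)
river: ρ → (12,42,-23)
ρ-cycle length = 12 (tail of 1 descent step not counted)

12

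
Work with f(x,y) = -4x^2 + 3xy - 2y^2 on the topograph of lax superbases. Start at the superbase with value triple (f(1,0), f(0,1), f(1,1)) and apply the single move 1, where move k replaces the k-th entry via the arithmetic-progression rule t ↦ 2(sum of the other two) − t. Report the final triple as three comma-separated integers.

start (-4,-2,-3) = (f(1,0),f(0,1),f(1,1))
replace slot 1: 2·((-2)+(-3)) − (-4) = -6 → (-6,-2,-3)

-6,-2,-3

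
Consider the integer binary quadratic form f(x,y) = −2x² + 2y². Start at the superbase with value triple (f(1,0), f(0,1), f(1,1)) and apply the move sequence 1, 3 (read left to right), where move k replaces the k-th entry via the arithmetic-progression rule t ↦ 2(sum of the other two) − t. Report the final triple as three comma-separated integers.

start (-2,2,0) = (f(1,0),f(0,1),f(1,1))
replace slot 1: 2·(2+0) − (-2) = 6 → (6,2,0)
replace slot 3: 2·(6+2) − 0 = 16 → (6,2,16)

6,2,16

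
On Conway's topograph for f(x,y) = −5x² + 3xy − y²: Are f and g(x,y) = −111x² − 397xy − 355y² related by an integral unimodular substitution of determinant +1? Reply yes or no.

D₁ = -11, D₂ = -11
f is negative-definite; reduce −f:
−f: flip: (5,-3,1)→(1,3,5)
−f: translate: b→1 (≡3 mod 2), so (1,3,5)→(1,1,3)
−f: reduced (well bottom): (1,1,3) with a≤c, −a<b≤a
flip sign back: reduced form of f is (-1,-1,-3)
g is negative-definite; reduce −g:
−g: translate: b→-47 (≡397 mod 222), so (111,397,355)→(111,-47,5)
−g: flip: (111,-47,5)→(5,47,111)
−g: translate: b→-3 (≡47 mod 10), so (5,47,111)→(5,-3,1)
−g: flip: (5,-3,1)→(1,3,5)
−g: translate: b→1 (≡3 mod 2), so (1,3,5)→(1,1,3)
−g: reduced (well bottom): (1,1,3) with a≤c, −a<b≤a
flip sign back: reduced form of g is (-1,-1,-3)
reduced forms (-1, -1, -3) vs (-1, -1, -3) ⇒ equivalent

yes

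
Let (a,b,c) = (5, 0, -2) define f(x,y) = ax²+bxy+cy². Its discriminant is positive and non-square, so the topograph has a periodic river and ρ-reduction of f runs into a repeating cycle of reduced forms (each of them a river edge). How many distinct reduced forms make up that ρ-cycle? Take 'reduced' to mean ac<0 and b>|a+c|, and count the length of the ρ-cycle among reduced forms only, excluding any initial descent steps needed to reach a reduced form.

D = 40, ⌊√D⌋ = 6
descent: ρ → (-2,4,3)  [lands on river]
river: ρ → (3,2,-3)
river: ρ → (-3,4,2)
river: ρ → (2,4,-3)
river: ρ → (-3,2,3)
river: ρ → (3,4,-2)
ρ-cycle length = 6 (tail of 1 descent step not counted)

6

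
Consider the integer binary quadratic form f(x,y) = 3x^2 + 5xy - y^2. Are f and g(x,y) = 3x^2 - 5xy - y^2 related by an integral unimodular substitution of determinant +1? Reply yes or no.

D₁ = 37, D₂ = 37
river cycle of f (length 6): (-1, 5, 3), (3, 1, -3), (-3, 5, 1), (1, 5, -3), (-3, 1, 3), (3, 5, -1)
river cycle of g (length 6): (-1, 5, 3), (3, 1, -3), (-3, 5, 1), (1, 5, -3), (-3, 1, 3), (3, 5, -1)
cycles coincide ⇒ equivalent

yes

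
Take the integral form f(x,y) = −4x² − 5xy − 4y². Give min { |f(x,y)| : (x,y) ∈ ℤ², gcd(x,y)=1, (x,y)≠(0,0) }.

translate: b→-3 (≡5 mod 8), so (4,5,4)→(4,-3,3)
flip: (4,-3,3)→(3,3,4)
reduced (well bottom): (3,3,4) with a≤c, −a<b≤a
well minimum |f| = |-3| = 3 (negative-definite)

3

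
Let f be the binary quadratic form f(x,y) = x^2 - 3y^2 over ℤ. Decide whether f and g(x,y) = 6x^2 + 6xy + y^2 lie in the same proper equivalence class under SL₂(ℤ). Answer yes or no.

D₁ = 12, D₂ = 12
river cycle of f (length 2): (1, 2, -2), (-2, 2, 1)
river cycle of g (length 2): (1, 2, -2), (-2, 2, 1)
cycles coincide ⇒ equivalent

yes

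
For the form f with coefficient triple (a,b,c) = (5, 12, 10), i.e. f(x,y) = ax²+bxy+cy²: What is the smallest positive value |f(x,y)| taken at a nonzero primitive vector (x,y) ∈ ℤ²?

translate: b→2 (≡12 mod 10), so (5,12,10)→(5,2,3)
flip: (5,2,3)→(3,-2,5)
reduced (well bottom): (3,-2,5) with a≤c, −a<b≤a
well minimum = a = 3

3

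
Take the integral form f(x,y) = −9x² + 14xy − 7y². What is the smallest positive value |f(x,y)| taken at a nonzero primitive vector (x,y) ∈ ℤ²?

translate: b→4 (≡-14 mod 18), so (9,-14,7)→(9,4,2)
flip: (9,4,2)→(2,-4,9)
translate: b→0 (≡-4 mod 4), so (2,-4,9)→(2,0,7)
reduced (well bottom): (2,0,7) with a≤c, −a<b≤a
well minimum |f| = |-2| = 2 (negative-definite)

2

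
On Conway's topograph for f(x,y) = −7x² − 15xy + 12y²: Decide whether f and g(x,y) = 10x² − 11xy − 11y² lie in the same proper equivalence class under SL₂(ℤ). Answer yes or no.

D₁ = 561, D₂ = 561
river cycle of f (length 16): (12, 15, -7), (-7, 13, 14), (14, 15, -6), (-6, 21, 5), (5, 19, -10), (-10, 21, 3), (3, 21, -10), (-10, 19, 5), (5, 21, -6), (-6, 15, 14), … (6 more)
river cycle of g (length 16): (-11, 11, 10), (10, 9, -12), (-12, 15, 7), (7, 13, -14), (-14, 15, 6), (6, 21, -5), (-5, 19, 10), (10, 21, -3), (-3, 21, 10), (10, 19, -5), … (6 more)
cycles differ ⇒ inequivalent

no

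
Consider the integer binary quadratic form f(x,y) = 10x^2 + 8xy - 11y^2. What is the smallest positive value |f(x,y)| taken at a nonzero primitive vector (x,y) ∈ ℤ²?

river: ρ → (-11,14,7)
river: ρ → (7,14,-11)
river: ρ → (-11,8,10)
river: ρ → (10,12,-9)
river: ρ → (-9,6,13)
river: ρ → (13,20,-2)
river: ρ → (-2,20,13)
river: ρ → (13,6,-9)
river: ρ → (-9,12,10)
river: ρ → (10,8,-11)
closes: descent 0, river 10
min |a| on river = 2

2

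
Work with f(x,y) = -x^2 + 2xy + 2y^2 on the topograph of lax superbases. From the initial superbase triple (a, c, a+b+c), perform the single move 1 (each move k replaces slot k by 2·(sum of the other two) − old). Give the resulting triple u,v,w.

start (-1,2,3) = (f(1,0),f(0,1),f(1,1))
replace slot 1: 2·(2+3) − (-1) = 11 → (11,2,3)

11,2,3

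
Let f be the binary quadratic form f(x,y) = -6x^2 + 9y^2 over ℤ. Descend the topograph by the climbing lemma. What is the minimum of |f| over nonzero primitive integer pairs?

descent: ρ → (9,0,-6)
descent: ρ → (-6,12,3)  [lands on river]
river: ρ → (3,12,-6)
closes: descent 2, river 2
min |a| on river = 3

3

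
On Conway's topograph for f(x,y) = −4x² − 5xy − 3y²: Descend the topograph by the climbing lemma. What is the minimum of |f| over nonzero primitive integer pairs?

translate: b→-3 (≡5 mod 8), so (4,5,3)→(4,-3,2)
flip: (4,-3,2)→(2,3,4)
translate: b→-1 (≡3 mod 4), so (2,3,4)→(2,-1,3)
reduced (well bottom): (2,-1,3) with a≤c, −a<b≤a
well minimum |f| = |-2| = 2 (negative-definite)

2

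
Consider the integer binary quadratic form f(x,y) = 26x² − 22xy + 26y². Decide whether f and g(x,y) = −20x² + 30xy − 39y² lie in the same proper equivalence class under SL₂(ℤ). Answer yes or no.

D₁ = -2220, D₂ = -2220
f: flip: (26,-22,26)→(26,22,26)
f: reduced (well bottom): (26,22,26) with a≤c, −a<b≤a
g is negative-definite; reduce −g:
−g: translate: b→10 (≡-30 mod 40), so (20,-30,39)→(20,10,29)
−g: reduced (well bottom): (20,10,29) with a≤c, −a<b≤a
flip sign back: reduced form of g is (-20,-10,-29)
reduced forms (26, 22, 26) vs (-20, -10, -29) ⇒ inequivalent

no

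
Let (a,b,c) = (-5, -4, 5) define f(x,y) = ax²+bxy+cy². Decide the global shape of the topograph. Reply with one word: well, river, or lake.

D = b²−4ac = (-4)² − 4·(-5)·5 = 116
D > 0 non-square ⇒ indefinite ⇒ periodic river

river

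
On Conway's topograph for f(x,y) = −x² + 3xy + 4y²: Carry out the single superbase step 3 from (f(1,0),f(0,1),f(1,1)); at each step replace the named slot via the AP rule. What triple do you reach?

start (-1,4,6) = (f(1,0),f(0,1),f(1,1))
replace slot 3: 2·((-1)+4) − 6 = 0 → (-1,4,0)

-1,4,0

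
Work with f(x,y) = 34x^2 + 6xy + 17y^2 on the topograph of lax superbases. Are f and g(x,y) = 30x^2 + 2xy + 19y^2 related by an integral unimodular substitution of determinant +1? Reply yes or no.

D₁ = -2276, D₂ = -2276
f: flip: (34,6,17)→(17,-6,34)
f: reduced (well bottom): (17,-6,34) with a≤c, −a<b≤a
g: flip: (30,2,19)→(19,-2,30)
g: reduced (well bottom): (19,-2,30) with a≤c, −a<b≤a
reduced forms (17, -6, 34) vs (19, -2, 30) ⇒ inequivalent

no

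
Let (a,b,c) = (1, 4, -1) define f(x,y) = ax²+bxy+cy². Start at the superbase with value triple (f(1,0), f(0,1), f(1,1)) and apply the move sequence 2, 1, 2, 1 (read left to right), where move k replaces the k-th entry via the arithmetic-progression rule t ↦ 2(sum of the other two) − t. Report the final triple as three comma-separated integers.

start (1,-1,4) = (f(1,0),f(0,1),f(1,1))
replace slot 2: 2·(1+4) − (-1) = 11 → (1,11,4)
replace slot 1: 2·(11+4) − 1 = 29 → (29,11,4)
replace slot 2: 2·(29+4) − 11 = 55 → (29,55,4)
replace slot 1: 2·(55+4) − 29 = 89 → (89,55,4)

89,55,4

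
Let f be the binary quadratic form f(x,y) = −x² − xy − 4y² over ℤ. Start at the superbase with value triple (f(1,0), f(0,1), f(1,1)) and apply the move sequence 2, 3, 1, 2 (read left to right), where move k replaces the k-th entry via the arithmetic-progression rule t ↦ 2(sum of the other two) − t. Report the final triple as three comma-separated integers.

start (-1,-4,-6) = (f(1,0),f(0,1),f(1,1))
replace slot 2: 2·((-1)+(-6)) − (-4) = -10 → (-1,-10,-6)
replace slot 3: 2·((-1)+(-10)) − (-6) = -16 → (-1,-10,-16)
replace slot 1: 2·((-10)+(-16)) − (-1) = -51 → (-51,-10,-16)
replace slot 2: 2·((-51)+(-16)) − (-10) = -124 → (-51,-124,-16)

-51,-124,-16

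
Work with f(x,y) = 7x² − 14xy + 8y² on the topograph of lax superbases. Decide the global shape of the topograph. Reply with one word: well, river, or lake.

D = b²−4ac = (-14)² − 4·7·8 = -28
D < 0 ⇒ definite ⇒ every region one sign ⇒ single well

well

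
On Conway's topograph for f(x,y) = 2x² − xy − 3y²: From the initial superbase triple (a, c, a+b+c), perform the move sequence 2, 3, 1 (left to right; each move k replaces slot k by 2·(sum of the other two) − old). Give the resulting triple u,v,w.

start (2,-3,-2) = (f(1,0),f(0,1),f(1,1))
replace slot 2: 2·(2+(-2)) − (-3) = 3 → (2,3,-2)
replace slot 3: 2·(2+3) − (-2) = 12 → (2,3,12)
replace slot 1: 2·(3+12) − 2 = 28 → (28,3,12)

28,3,12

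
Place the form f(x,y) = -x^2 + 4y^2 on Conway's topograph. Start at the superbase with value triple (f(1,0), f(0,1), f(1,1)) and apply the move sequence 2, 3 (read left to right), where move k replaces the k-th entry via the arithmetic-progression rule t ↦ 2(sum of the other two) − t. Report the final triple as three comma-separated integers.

start (-1,4,3) = (f(1,0),f(0,1),f(1,1))
replace slot 2: 2·((-1)+3) − 4 = 0 → (-1,0,3)
replace slot 3: 2·((-1)+0) − 3 = -5 → (-1,0,-5)

-1,0,-5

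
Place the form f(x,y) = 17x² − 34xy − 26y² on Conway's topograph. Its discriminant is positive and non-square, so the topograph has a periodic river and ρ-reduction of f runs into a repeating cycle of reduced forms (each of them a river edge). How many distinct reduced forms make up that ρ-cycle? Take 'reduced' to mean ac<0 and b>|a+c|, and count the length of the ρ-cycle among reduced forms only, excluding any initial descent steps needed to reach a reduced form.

D = 2924, ⌊√D⌋ = 54
descent: ρ → (-26,34,17)  [lands on river]
river: ρ → (17,34,-26)
river: ρ → (-26,18,25)
river: ρ → (25,32,-19)
river: ρ → (-19,44,13)
river: ρ → (13,34,-34)
river: ρ → (-34,34,13)
river: ρ → (13,44,-19)
river: ρ → (-19,32,25)
river: ρ → (25,18,-26)
ρ-cycle length = 10 (tail of 1 descent step not counted)

10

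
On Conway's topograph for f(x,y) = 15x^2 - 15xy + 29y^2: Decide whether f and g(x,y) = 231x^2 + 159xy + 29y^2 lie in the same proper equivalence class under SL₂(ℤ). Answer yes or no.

D₁ = -1515, D₂ = -1515
f: translate: b→15 (≡-15 mod 30), so (15,-15,29)→(15,15,29)
f: reduced (well bottom): (15,15,29) with a≤c, −a<b≤a
g: flip: (231,159,29)→(29,-159,231)
g: translate: b→15 (≡-159 mod 58), so (29,-159,231)→(29,15,15)
g: flip: (29,15,15)→(15,-15,29)
g: translate: b→15 (≡-15 mod 30), so (15,-15,29)→(15,15,29)
g: reduced (well bottom): (15,15,29) with a≤c, −a<b≤a
reduced forms (15, 15, 29) vs (15, 15, 29) ⇒ equivalent

yes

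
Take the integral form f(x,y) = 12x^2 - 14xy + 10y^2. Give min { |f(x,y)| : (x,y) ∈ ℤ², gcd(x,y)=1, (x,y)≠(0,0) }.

translate: b→10 (≡-14 mod 24), so (12,-14,10)→(12,10,8)
flip: (12,10,8)→(8,-10,12)
translate: b→6 (≡-10 mod 16), so (8,-10,12)→(8,6,10)
reduced (well bottom): (8,6,10) with a≤c, −a<b≤a
well minimum = a = 8

8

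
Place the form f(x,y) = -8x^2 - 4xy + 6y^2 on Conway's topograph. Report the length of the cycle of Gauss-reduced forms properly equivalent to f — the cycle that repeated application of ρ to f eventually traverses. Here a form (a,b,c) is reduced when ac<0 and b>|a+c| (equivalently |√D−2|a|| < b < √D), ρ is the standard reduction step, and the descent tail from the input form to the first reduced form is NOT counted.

D = 208, ⌊√D⌋ = 14
descent: ρ → (6,4,-8)  [lands on river]
river: ρ → (-8,12,2)
river: ρ → (2,12,-8)
river: ρ → (-8,4,6)
river: ρ → (6,8,-6)
river: ρ → (-6,4,8)
river: ρ → (8,12,-2)
river: ρ → (-2,12,8)
river: ρ → (8,4,-6)
river: ρ → (-6,8,6)
ρ-cycle length = 10 (tail of 1 descent step not counted)

10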